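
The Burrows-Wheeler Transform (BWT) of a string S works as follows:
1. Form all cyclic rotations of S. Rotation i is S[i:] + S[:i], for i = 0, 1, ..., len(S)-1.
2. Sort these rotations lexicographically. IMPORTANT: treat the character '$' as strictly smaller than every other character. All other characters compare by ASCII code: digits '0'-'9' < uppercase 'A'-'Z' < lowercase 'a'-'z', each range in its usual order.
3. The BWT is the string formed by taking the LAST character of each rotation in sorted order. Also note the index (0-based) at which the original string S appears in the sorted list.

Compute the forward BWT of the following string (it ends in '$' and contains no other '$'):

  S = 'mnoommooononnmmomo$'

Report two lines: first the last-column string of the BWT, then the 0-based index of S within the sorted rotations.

Answer: ono$ommnoommomnonom
3

Derivation:
All 19 rotations (rotation i = S[i:]+S[:i]):
  rot[0] = mnoommooononnmmomo$
  rot[1] = noommooononnmmomo$m
  rot[2] = oommooononnmmomo$mn
  rot[3] = ommooononnmmomo$mno
  rot[4] = mmooononnmmomo$mnoo
  rot[5] = mooononnmmomo$mnoom
  rot[6] = ooononnmmomo$mnoomm
  rot[7] = oononnmmomo$mnoommo
  rot[8] = ononnmmomo$mnoommoo
  rot[9] = nonnmmomo$mnoommooo
  rot[10] = onnmmomo$mnoommooon
  rot[11] = nnmmomo$mnoommooono
  rot[12] = nmmomo$mnoommooonon
  rot[13] = mmomo$mnoommooononn
  rot[14] = momo$mnoommooononnm
  rot[15] = omo$mnoommooononnmm
  rot[16] = mo$mnoommooononnmmo
  rot[17] = o$mnoommooononnmmom
  rot[18] = $mnoommooononnmmomo
Sorted (with $ < everything):
  sorted[0] = $mnoommooononnmmomo  (last char: 'o')
  sorted[1] = mmomo$mnoommooononn  (last char: 'n')
  sorted[2] = mmooononnmmomo$mnoo  (last char: 'o')
  sorted[3] = mnoommooononnmmomo$  (last char: '$')
  sorted[4] = mo$mnoommooononnmmo  (last char: 'o')
  sorted[5] = momo$mnoommooononnm  (last char: 'm')
  sorted[6] = mooononnmmomo$mnoom  (last char: 'm')
  sorted[7] = nmmomo$mnoommooonon  (last char: 'n')
  sorted[8] = nnmmomo$mnoommooono  (last char: 'o')
  sorted[9] = nonnmmomo$mnoommooo  (last char: 'o')
  sorted[10] = noommooononnmmomo$m  (last char: 'm')
  sorted[11] = o$mnoommooononnmmom  (last char: 'm')
  sorted[12] = ommooononnmmomo$mno  (last char: 'o')
  sorted[13] = omo$mnoommooononnmm  (last char: 'm')
  sorted[14] = onnmmomo$mnoommooon  (last char: 'n')
  sorted[15] = ononnmmomo$mnoommoo  (last char: 'o')
  sorted[16] = oommooononnmmomo$mn  (last char: 'n')
  sorted[17] = oononnmmomo$mnoommo  (last char: 'o')
  sorted[18] = ooononnmmomo$mnoomm  (last char: 'm')
Last column: ono$ommnoommomnonom
Original string S is at sorted index 3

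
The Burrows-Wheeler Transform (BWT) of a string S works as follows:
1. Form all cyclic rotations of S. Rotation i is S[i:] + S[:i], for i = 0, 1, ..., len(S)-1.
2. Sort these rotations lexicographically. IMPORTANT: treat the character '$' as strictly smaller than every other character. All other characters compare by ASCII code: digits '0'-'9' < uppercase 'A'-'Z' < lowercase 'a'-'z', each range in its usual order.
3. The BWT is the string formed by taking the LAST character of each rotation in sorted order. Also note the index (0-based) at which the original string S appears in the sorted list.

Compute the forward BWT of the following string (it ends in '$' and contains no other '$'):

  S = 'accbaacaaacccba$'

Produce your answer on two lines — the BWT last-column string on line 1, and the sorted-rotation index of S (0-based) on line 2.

Answer: abcbaa$accacccaa
6

Derivation:
All 16 rotations (rotation i = S[i:]+S[:i]):
  rot[0] = accbaacaaacccba$
  rot[1] = ccbaacaaacccba$a
  rot[2] = cbaacaaacccba$ac
  rot[3] = baacaaacccba$acc
  rot[4] = aacaaacccba$accb
  rot[5] = acaaacccba$accba
  rot[6] = caaacccba$accbaa
  rot[7] = aaacccba$accbaac
  rot[8] = aacccba$accbaaca
  rot[9] = acccba$accbaacaa
  rot[10] = cccba$accbaacaaa
  rot[11] = ccba$accbaacaaac
  rot[12] = cba$accbaacaaacc
  rot[13] = ba$accbaacaaaccc
  rot[14] = a$accbaacaaacccb
  rot[15] = $accbaacaaacccba
Sorted (with $ < everything):
  sorted[0] = $accbaacaaacccba  (last char: 'a')
  sorted[1] = a$accbaacaaacccb  (last char: 'b')
  sorted[2] = aaacccba$accbaac  (last char: 'c')
  sorted[3] = aacaaacccba$accb  (last char: 'b')
  sorted[4] = aacccba$accbaaca  (last char: 'a')
  sorted[5] = acaaacccba$accba  (last char: 'a')
  sorted[6] = accbaacaaacccba$  (last char: '$')
  sorted[7] = acccba$accbaacaa  (last char: 'a')
  sorted[8] = ba$accbaacaaaccc  (last char: 'c')
  sorted[9] = baacaaacccba$acc  (last char: 'c')
  sorted[10] = caaacccba$accbaa  (last char: 'a')
  sorted[11] = cba$accbaacaaacc  (last char: 'c')
  sorted[12] = cbaacaaacccba$ac  (last char: 'c')
  sorted[13] = ccba$accbaacaaac  (last char: 'c')
  sorted[14] = ccbaacaaacccba$a  (last char: 'a')
  sorted[15] = cccba$accbaacaaa  (last char: 'a')
Last column: abcbaa$accacccaa
Original string S is at sorted index 6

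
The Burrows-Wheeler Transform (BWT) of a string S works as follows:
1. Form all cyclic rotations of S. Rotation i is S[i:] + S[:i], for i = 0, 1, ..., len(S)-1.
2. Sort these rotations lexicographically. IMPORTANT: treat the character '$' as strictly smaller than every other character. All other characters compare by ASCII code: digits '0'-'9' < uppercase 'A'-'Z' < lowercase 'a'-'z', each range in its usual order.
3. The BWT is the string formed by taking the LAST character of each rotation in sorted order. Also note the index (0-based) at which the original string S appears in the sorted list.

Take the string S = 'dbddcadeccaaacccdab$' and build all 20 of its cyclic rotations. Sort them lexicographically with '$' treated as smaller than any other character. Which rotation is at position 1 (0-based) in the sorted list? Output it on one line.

All 20 rotations (rotation i = S[i:]+S[:i]):
  rot[0] = dbddcadeccaaacccdab$
  rot[1] = bddcadeccaaacccdab$d
  rot[2] = ddcadeccaaacccdab$db
  rot[3] = dcadeccaaacccdab$dbd
  rot[4] = cadeccaaacccdab$dbdd
  rot[5] = adeccaaacccdab$dbddc
  rot[6] = deccaaacccdab$dbddca
  rot[7] = eccaaacccdab$dbddcad
  rot[8] = ccaaacccdab$dbddcade
  rot[9] = caaacccdab$dbddcadec
  rot[10] = aaacccdab$dbddcadecc
  rot[11] = aacccdab$dbddcadecca
  rot[12] = acccdab$dbddcadeccaa
  rot[13] = cccdab$dbddcadeccaaa
  rot[14] = ccdab$dbddcadeccaaac
  rot[15] = cdab$dbddcadeccaaacc
  rot[16] = dab$dbddcadeccaaaccc
  rot[17] = ab$dbddcadeccaaacccd
  rot[18] = b$dbddcadeccaaacccda
  rot[19] = $dbddcadeccaaacccdab
Sorted (with $ < everything):
  sorted[0] = $dbddcadeccaaacccdab
  sorted[1] = aaacccdab$dbddcadecc
  sorted[2] = aacccdab$dbddcadecca
  sorted[3] = ab$dbddcadeccaaacccd
  sorted[4] = acccdab$dbddcadeccaa
  sorted[5] = adeccaaacccdab$dbddc
  sorted[6] = b$dbddcadeccaaacccda
  sorted[7] = bddcadeccaaacccdab$d
  sorted[8] = caaacccdab$dbddcadec
  sorted[9] = cadeccaaacccdab$dbdd
  sorted[10] = ccaaacccdab$dbddcade
  sorted[11] = cccdab$dbddcadeccaaa
  sorted[12] = ccdab$dbddcadeccaaac
  sorted[13] = cdab$dbddcadeccaaacc
  sorted[14] = dab$dbddcadeccaaaccc
  sorted[15] = dbddcadeccaaacccdab$
  sorted[16] = dcadeccaaacccdab$dbd
  sorted[17] = ddcadeccaaacccdab$db
  sorted[18] = deccaaacccdab$dbddca
  sorted[19] = eccaaacccdab$dbddcad
sorted[1] = aaacccdab$dbddcadecc

Answer: aaacccdab$dbddcadecc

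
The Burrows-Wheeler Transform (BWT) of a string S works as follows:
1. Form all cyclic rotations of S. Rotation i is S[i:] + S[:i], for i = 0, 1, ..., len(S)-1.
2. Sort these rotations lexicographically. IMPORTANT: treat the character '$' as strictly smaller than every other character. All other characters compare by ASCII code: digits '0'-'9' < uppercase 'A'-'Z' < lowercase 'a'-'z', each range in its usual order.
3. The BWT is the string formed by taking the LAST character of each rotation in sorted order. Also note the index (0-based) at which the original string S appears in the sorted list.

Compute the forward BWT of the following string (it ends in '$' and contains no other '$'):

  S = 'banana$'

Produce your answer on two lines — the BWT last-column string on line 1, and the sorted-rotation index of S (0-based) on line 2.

Answer: annb$aa
4

Derivation:
All 7 rotations (rotation i = S[i:]+S[:i]):
  rot[0] = banana$
  rot[1] = anana$b
  rot[2] = nana$ba
  rot[3] = ana$ban
  rot[4] = na$bana
  rot[5] = a$banan
  rot[6] = $banana
Sorted (with $ < everything):
  sorted[0] = $banana  (last char: 'a')
  sorted[1] = a$banan  (last char: 'n')
  sorted[2] = ana$ban  (last char: 'n')
  sorted[3] = anana$b  (last char: 'b')
  sorted[4] = banana$  (last char: '$')
  sorted[5] = na$bana  (last char: 'a')
  sorted[6] = nana$ba  (last char: 'a')
Last column: annb$aa
Original string S is at sorted index 4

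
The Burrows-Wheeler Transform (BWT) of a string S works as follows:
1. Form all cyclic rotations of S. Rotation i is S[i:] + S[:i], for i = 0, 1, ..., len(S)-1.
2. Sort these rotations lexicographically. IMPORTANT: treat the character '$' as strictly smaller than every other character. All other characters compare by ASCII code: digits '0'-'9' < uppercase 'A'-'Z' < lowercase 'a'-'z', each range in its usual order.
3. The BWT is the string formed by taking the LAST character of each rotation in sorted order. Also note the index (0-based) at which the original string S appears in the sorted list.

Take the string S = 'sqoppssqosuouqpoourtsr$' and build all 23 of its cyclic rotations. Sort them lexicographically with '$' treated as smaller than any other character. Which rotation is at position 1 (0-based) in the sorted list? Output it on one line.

All 23 rotations (rotation i = S[i:]+S[:i]):
  rot[0] = sqoppssqosuouqpoourtsr$
  rot[1] = qoppssqosuouqpoourtsr$s
  rot[2] = oppssqosuouqpoourtsr$sq
  rot[3] = ppssqosuouqpoourtsr$sqo
  rot[4] = pssqosuouqpoourtsr$sqop
  rot[5] = ssqosuouqpoourtsr$sqopp
  rot[6] = sqosuouqpoourtsr$sqopps
  rot[7] = qosuouqpoourtsr$sqoppss
  rot[8] = osuouqpoourtsr$sqoppssq
  rot[9] = suouqpoourtsr$sqoppssqo
  rot[10] = uouqpoourtsr$sqoppssqos
  rot[11] = ouqpoourtsr$sqoppssqosu
  rot[12] = uqpoourtsr$sqoppssqosuo
  rot[13] = qpoourtsr$sqoppssqosuou
  rot[14] = poourtsr$sqoppssqosuouq
  rot[15] = oourtsr$sqoppssqosuouqp
  rot[16] = ourtsr$sqoppssqosuouqpo
  rot[17] = urtsr$sqoppssqosuouqpoo
  rot[18] = rtsr$sqoppssqosuouqpoou
  rot[19] = tsr$sqoppssqosuouqpoour
  rot[20] = sr$sqoppssqosuouqpoourt
  rot[21] = r$sqoppssqosuouqpoourts
  rot[22] = $sqoppssqosuouqpoourtsr
Sorted (with $ < everything):
  sorted[0] = $sqoppssqosuouqpoourtsr
  sorted[1] = oourtsr$sqoppssqosuouqp
  sorted[2] = oppssqosuouqpoourtsr$sq
  sorted[3] = osuouqpoourtsr$sqoppssq
  sorted[4] = ouqpoourtsr$sqoppssqosu
  sorted[5] = ourtsr$sqoppssqosuouqpo
  sorted[6] = poourtsr$sqoppssqosuouq
  sorted[7] = ppssqosuouqpoourtsr$sqo
  sorted[8] = pssqosuouqpoourtsr$sqop
  sorted[9] = qoppssqosuouqpoourtsr$s
  sorted[10] = qosuouqpoourtsr$sqoppss
  sorted[11] = qpoourtsr$sqoppssqosuou
  sorted[12] = r$sqoppssqosuouqpoourts
  sorted[13] = rtsr$sqoppssqosuouqpoou
  sorted[14] = sqoppssqosuouqpoourtsr$
  sorted[15] = sqosuouqpoourtsr$sqopps
  sorted[16] = sr$sqoppssqosuouqpoourt
  sorted[17] = ssqosuouqpoourtsr$sqopp
  sorted[18] = suouqpoourtsr$sqoppssqo
  sorted[19] = tsr$sqoppssqosuouqpoour
  sorted[20] = uouqpoourtsr$sqoppssqos
  sorted[21] = uqpoourtsr$sqoppssqosuo
  sorted[22] = urtsr$sqoppssqosuouqpoo
sorted[1] = oourtsr$sqoppssqosuouqp

Answer: oourtsr$sqoppssqosuouqp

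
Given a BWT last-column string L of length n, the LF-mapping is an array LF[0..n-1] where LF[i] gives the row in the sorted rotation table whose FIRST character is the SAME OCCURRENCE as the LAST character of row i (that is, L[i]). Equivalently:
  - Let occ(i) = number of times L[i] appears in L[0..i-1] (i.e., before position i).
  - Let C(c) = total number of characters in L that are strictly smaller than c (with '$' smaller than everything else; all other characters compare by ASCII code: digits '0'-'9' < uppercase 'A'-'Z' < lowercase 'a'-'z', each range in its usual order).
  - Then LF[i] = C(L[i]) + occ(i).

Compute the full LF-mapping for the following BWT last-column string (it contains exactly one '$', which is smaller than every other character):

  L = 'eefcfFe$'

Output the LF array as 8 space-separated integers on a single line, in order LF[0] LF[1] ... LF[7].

Char counts: '$':1, 'F':1, 'c':1, 'e':3, 'f':2
C (first-col start): C('$')=0, C('F')=1, C('c')=2, C('e')=3, C('f')=6
L[0]='e': occ=0, LF[0]=C('e')+0=3+0=3
L[1]='e': occ=1, LF[1]=C('e')+1=3+1=4
L[2]='f': occ=0, LF[2]=C('f')+0=6+0=6
L[3]='c': occ=0, LF[3]=C('c')+0=2+0=2
L[4]='f': occ=1, LF[4]=C('f')+1=6+1=7
L[5]='F': occ=0, LF[5]=C('F')+0=1+0=1
L[6]='e': occ=2, LF[6]=C('e')+2=3+2=5
L[7]='$': occ=0, LF[7]=C('$')+0=0+0=0

Answer: 3 4 6 2 7 1 5 0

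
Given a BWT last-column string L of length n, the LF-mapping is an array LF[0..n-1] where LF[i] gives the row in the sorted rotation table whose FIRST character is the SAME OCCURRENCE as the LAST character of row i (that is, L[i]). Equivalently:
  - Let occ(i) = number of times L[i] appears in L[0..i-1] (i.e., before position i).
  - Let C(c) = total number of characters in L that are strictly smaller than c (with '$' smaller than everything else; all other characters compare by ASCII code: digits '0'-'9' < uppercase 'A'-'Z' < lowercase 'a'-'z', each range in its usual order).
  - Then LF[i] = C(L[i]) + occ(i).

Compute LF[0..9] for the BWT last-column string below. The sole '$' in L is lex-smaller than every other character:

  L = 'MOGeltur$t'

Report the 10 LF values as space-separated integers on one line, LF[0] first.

Char counts: '$':1, 'G':1, 'M':1, 'O':1, 'e':1, 'l':1, 'r':1, 't':2, 'u':1
C (first-col start): C('$')=0, C('G')=1, C('M')=2, C('O')=3, C('e')=4, C('l')=5, C('r')=6, C('t')=7, C('u')=9
L[0]='M': occ=0, LF[0]=C('M')+0=2+0=2
L[1]='O': occ=0, LF[1]=C('O')+0=3+0=3
L[2]='G': occ=0, LF[2]=C('G')+0=1+0=1
L[3]='e': occ=0, LF[3]=C('e')+0=4+0=4
L[4]='l': occ=0, LF[4]=C('l')+0=5+0=5
L[5]='t': occ=0, LF[5]=C('t')+0=7+0=7
L[6]='u': occ=0, LF[6]=C('u')+0=9+0=9
L[7]='r': occ=0, LF[7]=C('r')+0=6+0=6
L[8]='$': occ=0, LF[8]=C('$')+0=0+0=0
L[9]='t': occ=1, LF[9]=C('t')+1=7+1=8

Answer: 2 3 1 4 5 7 9 6 0 8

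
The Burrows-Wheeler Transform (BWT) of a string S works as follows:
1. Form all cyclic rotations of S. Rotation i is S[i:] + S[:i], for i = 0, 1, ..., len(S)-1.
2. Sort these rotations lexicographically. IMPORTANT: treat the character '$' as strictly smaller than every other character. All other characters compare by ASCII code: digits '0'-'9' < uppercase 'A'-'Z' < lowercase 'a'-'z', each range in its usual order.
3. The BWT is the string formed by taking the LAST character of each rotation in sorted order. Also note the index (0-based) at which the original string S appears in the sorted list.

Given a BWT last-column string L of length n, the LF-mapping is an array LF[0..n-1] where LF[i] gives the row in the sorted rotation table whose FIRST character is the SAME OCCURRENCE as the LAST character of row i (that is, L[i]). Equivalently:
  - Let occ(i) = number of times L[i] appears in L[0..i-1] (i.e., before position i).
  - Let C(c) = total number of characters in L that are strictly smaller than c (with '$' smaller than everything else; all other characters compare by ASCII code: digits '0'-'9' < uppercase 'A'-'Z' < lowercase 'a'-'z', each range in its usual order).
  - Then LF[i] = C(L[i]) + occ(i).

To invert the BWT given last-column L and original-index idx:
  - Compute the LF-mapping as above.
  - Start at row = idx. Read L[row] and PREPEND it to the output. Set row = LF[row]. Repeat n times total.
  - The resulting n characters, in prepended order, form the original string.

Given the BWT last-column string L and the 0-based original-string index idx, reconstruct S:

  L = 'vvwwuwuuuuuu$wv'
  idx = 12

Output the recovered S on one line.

Answer: wuuwuuvwwuvuuv$

Derivation:
LF mapping: 8 9 11 12 1 13 2 3 4 5 6 7 0 14 10
Walk LF starting at row 12, prepending L[row]:
  step 1: row=12, L[12]='$', prepend. Next row=LF[12]=0
  step 2: row=0, L[0]='v', prepend. Next row=LF[0]=8
  step 3: row=8, L[8]='u', prepend. Next row=LF[8]=4
  step 4: row=4, L[4]='u', prepend. Next row=LF[4]=1
  step 5: row=1, L[1]='v', prepend. Next row=LF[1]=9
  step 6: row=9, L[9]='u', prepend. Next row=LF[9]=5
  step 7: row=5, L[5]='w', prepend. Next row=LF[5]=13
  step 8: row=13, L[13]='w', prepend. Next row=LF[13]=14
  step 9: row=14, L[14]='v', prepend. Next row=LF[14]=10
  step 10: row=10, L[10]='u', prepend. Next row=LF[10]=6
  step 11: row=6, L[6]='u', prepend. Next row=LF[6]=2
  step 12: row=2, L[2]='w', prepend. Next row=LF[2]=11
  step 13: row=11, L[11]='u', prepend. Next row=LF[11]=7
  step 14: row=7, L[7]='u', prepend. Next row=LF[7]=3
  step 15: row=3, L[3]='w', prepend. Next row=LF[3]=12
Reversed output: wuuwuuvwwuvuuv$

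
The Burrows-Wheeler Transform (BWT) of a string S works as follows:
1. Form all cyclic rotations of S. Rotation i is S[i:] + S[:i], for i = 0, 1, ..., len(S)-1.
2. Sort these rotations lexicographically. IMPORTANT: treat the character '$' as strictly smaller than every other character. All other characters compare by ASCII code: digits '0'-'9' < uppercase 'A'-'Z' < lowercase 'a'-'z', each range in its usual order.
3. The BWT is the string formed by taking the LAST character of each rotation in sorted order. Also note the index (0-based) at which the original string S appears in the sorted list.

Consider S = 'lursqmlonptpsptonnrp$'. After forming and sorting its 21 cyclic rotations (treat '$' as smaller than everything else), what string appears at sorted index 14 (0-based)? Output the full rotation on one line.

All 21 rotations (rotation i = S[i:]+S[:i]):
  rot[0] = lursqmlonptpsptonnrp$
  rot[1] = ursqmlonptpsptonnrp$l
  rot[2] = rsqmlonptpsptonnrp$lu
  rot[3] = sqmlonptpsptonnrp$lur
  rot[4] = qmlonptpsptonnrp$lurs
  rot[5] = mlonptpsptonnrp$lursq
  rot[6] = lonptpsptonnrp$lursqm
  rot[7] = onptpsptonnrp$lursqml
  rot[8] = nptpsptonnrp$lursqmlo
  rot[9] = ptpsptonnrp$lursqmlon
  rot[10] = tpsptonnrp$lursqmlonp
  rot[11] = psptonnrp$lursqmlonpt
  rot[12] = sptonnrp$lursqmlonptp
  rot[13] = ptonnrp$lursqmlonptps
  rot[14] = tonnrp$lursqmlonptpsp
  rot[15] = onnrp$lursqmlonptpspt
  rot[16] = nnrp$lursqmlonptpspto
  rot[17] = nrp$lursqmlonptpspton
  rot[18] = rp$lursqmlonptpsptonn
  rot[19] = p$lursqmlonptpsptonnr
  rot[20] = $lursqmlonptpsptonnrp
Sorted (with $ < everything):
  sorted[0] = $lursqmlonptpsptonnrp
  sorted[1] = lonptpsptonnrp$lursqm
  sorted[2] = lursqmlonptpsptonnrp$
  sorted[3] = mlonptpsptonnrp$lursq
  sorted[4] = nnrp$lursqmlonptpspto
  sorted[5] = nptpsptonnrp$lursqmlo
  sorted[6] = nrp$lursqmlonptpspton
  sorted[7] = onnrp$lursqmlonptpspt
  sorted[8] = onptpsptonnrp$lursqml
  sorted[9] = p$lursqmlonptpsptonnr
  sorted[10] = psptonnrp$lursqmlonpt
  sorted[11] = ptonnrp$lursqmlonptps
  sorted[12] = ptpsptonnrp$lursqmlon
  sorted[13] = qmlonptpsptonnrp$lurs
  sorted[14] = rp$lursqmlonptpsptonn
  sorted[15] = rsqmlonptpsptonnrp$lu
  sorted[16] = sptonnrp$lursqmlonptp
  sorted[17] = sqmlonptpsptonnrp$lur
  sorted[18] = tonnrp$lursqmlonptpsp
  sorted[19] = tpsptonnrp$lursqmlonp
  sorted[20] = ursqmlonptpsptonnrp$l
sorted[14] = rp$lursqmlonptpsptonn

Answer: rp$lursqmlonptpsptonn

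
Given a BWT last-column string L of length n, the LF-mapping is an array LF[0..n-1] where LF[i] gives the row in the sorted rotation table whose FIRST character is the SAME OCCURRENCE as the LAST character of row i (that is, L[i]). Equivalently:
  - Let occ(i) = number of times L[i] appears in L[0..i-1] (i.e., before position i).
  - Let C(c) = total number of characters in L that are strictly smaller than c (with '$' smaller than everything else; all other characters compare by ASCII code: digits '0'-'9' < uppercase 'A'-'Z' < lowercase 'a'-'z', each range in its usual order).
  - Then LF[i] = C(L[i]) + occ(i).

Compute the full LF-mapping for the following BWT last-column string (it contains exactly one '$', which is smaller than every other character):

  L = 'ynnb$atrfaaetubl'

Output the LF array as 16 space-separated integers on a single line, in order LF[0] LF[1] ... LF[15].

Answer: 15 9 10 4 0 1 12 11 7 2 3 6 13 14 5 8

Derivation:
Char counts: '$':1, 'a':3, 'b':2, 'e':1, 'f':1, 'l':1, 'n':2, 'r':1, 't':2, 'u':1, 'y':1
C (first-col start): C('$')=0, C('a')=1, C('b')=4, C('e')=6, C('f')=7, C('l')=8, C('n')=9, C('r')=11, C('t')=12, C('u')=14, C('y')=15
L[0]='y': occ=0, LF[0]=C('y')+0=15+0=15
L[1]='n': occ=0, LF[1]=C('n')+0=9+0=9
L[2]='n': occ=1, LF[2]=C('n')+1=9+1=10
L[3]='b': occ=0, LF[3]=C('b')+0=4+0=4
L[4]='$': occ=0, LF[4]=C('$')+0=0+0=0
L[5]='a': occ=0, LF[5]=C('a')+0=1+0=1
L[6]='t': occ=0, LF[6]=C('t')+0=12+0=12
L[7]='r': occ=0, LF[7]=C('r')+0=11+0=11
L[8]='f': occ=0, LF[8]=C('f')+0=7+0=7
L[9]='a': occ=1, LF[9]=C('a')+1=1+1=2
L[10]='a': occ=2, LF[10]=C('a')+2=1+2=3
L[11]='e': occ=0, LF[11]=C('e')+0=6+0=6
L[12]='t': occ=1, LF[12]=C('t')+1=12+1=13
L[13]='u': occ=0, LF[13]=C('u')+0=14+0=14
L[14]='b': occ=1, LF[14]=C('b')+1=4+1=5
L[15]='l': occ=0, LF[15]=C('l')+0=8+0=8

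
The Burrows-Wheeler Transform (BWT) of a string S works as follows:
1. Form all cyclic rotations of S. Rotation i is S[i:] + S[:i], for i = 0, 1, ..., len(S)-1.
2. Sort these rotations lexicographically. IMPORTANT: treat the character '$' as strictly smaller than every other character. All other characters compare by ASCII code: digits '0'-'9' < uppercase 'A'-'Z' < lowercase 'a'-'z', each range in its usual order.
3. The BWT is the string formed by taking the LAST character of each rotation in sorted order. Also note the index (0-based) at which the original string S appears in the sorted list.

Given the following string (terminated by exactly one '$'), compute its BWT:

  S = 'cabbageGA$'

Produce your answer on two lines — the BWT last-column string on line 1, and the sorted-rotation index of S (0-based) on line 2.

Answer: AGecbba$ga
7

Derivation:
All 10 rotations (rotation i = S[i:]+S[:i]):
  rot[0] = cabbageGA$
  rot[1] = abbageGA$c
  rot[2] = bbageGA$ca
  rot[3] = bageGA$cab
  rot[4] = ageGA$cabb
  rot[5] = geGA$cabba
  rot[6] = eGA$cabbag
  rot[7] = GA$cabbage
  rot[8] = A$cabbageG
  rot[9] = $cabbageGA
Sorted (with $ < everything):
  sorted[0] = $cabbageGA  (last char: 'A')
  sorted[1] = A$cabbageG  (last char: 'G')
  sorted[2] = GA$cabbage  (last char: 'e')
  sorted[3] = abbageGA$c  (last char: 'c')
  sorted[4] = ageGA$cabb  (last char: 'b')
  sorted[5] = bageGA$cab  (last char: 'b')
  sorted[6] = bbageGA$ca  (last char: 'a')
  sorted[7] = cabbageGA$  (last char: '$')
  sorted[8] = eGA$cabbag  (last char: 'g')
  sorted[9] = geGA$cabba  (last char: 'a')
Last column: AGecbba$ga
Original string S is at sorted index 7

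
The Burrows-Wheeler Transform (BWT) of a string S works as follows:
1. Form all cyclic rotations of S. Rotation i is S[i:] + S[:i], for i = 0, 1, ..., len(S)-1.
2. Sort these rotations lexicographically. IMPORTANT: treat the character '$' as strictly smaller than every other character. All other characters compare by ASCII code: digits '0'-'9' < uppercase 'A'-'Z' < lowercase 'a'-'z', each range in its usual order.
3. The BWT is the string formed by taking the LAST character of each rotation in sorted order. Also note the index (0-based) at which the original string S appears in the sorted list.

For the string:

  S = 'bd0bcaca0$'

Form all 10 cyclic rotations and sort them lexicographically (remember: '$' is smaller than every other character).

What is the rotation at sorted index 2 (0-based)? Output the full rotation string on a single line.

All 10 rotations (rotation i = S[i:]+S[:i]):
  rot[0] = bd0bcaca0$
  rot[1] = d0bcaca0$b
  rot[2] = 0bcaca0$bd
  rot[3] = bcaca0$bd0
  rot[4] = caca0$bd0b
  rot[5] = aca0$bd0bc
  rot[6] = ca0$bd0bca
  rot[7] = a0$bd0bcac
  rot[8] = 0$bd0bcaca
  rot[9] = $bd0bcaca0
Sorted (with $ < everything):
  sorted[0] = $bd0bcaca0
  sorted[1] = 0$bd0bcaca
  sorted[2] = 0bcaca0$bd
  sorted[3] = a0$bd0bcac
  sorted[4] = aca0$bd0bc
  sorted[5] = bcaca0$bd0
  sorted[6] = bd0bcaca0$
  sorted[7] = ca0$bd0bca
  sorted[8] = caca0$bd0b
  sorted[9] = d0bcaca0$b
sorted[2] = 0bcaca0$bd

Answer: 0bcaca0$bd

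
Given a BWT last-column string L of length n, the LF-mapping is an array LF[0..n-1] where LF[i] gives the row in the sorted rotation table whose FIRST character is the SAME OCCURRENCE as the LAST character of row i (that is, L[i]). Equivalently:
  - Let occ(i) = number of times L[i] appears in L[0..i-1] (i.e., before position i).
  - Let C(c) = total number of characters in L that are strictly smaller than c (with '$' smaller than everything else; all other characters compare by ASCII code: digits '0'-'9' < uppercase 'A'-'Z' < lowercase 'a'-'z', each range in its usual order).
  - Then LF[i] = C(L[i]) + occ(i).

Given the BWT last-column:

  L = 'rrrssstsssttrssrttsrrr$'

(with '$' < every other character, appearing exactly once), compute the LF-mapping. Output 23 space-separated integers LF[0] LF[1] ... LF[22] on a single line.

Answer: 1 2 3 9 10 11 18 12 13 14 19 20 4 15 16 5 21 22 17 6 7 8 0

Derivation:
Char counts: '$':1, 'r':8, 's':9, 't':5
C (first-col start): C('$')=0, C('r')=1, C('s')=9, C('t')=18
L[0]='r': occ=0, LF[0]=C('r')+0=1+0=1
L[1]='r': occ=1, LF[1]=C('r')+1=1+1=2
L[2]='r': occ=2, LF[2]=C('r')+2=1+2=3
L[3]='s': occ=0, LF[3]=C('s')+0=9+0=9
L[4]='s': occ=1, LF[4]=C('s')+1=9+1=10
L[5]='s': occ=2, LF[5]=C('s')+2=9+2=11
L[6]='t': occ=0, LF[6]=C('t')+0=18+0=18
L[7]='s': occ=3, LF[7]=C('s')+3=9+3=12
L[8]='s': occ=4, LF[8]=C('s')+4=9+4=13
L[9]='s': occ=5, LF[9]=C('s')+5=9+5=14
L[10]='t': occ=1, LF[10]=C('t')+1=18+1=19
L[11]='t': occ=2, LF[11]=C('t')+2=18+2=20
L[12]='r': occ=3, LF[12]=C('r')+3=1+3=4
L[13]='s': occ=6, LF[13]=C('s')+6=9+6=15
L[14]='s': occ=7, LF[14]=C('s')+7=9+7=16
L[15]='r': occ=4, LF[15]=C('r')+4=1+4=5
L[16]='t': occ=3, LF[16]=C('t')+3=18+3=21
L[17]='t': occ=4, LF[17]=C('t')+4=18+4=22
L[18]='s': occ=8, LF[18]=C('s')+8=9+8=17
L[19]='r': occ=5, LF[19]=C('r')+5=1+5=6
L[20]='r': occ=6, LF[20]=C('r')+6=1+6=7
L[21]='r': occ=7, LF[21]=C('r')+7=1+7=8
L[22]='$': occ=0, LF[22]=C('$')+0=0+0=0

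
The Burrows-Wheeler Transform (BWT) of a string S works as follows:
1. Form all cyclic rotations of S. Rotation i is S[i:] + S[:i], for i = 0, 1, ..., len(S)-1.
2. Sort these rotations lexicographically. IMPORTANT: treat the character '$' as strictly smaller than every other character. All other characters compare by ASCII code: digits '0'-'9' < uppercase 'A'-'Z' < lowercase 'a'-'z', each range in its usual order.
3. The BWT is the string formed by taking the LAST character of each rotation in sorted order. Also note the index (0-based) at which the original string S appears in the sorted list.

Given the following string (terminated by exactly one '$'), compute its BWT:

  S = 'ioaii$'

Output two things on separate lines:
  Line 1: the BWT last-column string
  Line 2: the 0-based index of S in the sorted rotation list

Answer: ioia$i
4

Derivation:
All 6 rotations (rotation i = S[i:]+S[:i]):
  rot[0] = ioaii$
  rot[1] = oaii$i
  rot[2] = aii$io
  rot[3] = ii$ioa
  rot[4] = i$ioai
  rot[5] = $ioaii
Sorted (with $ < everything):
  sorted[0] = $ioaii  (last char: 'i')
  sorted[1] = aii$io  (last char: 'o')
  sorted[2] = i$ioai  (last char: 'i')
  sorted[3] = ii$ioa  (last char: 'a')
  sorted[4] = ioaii$  (last char: '$')
  sorted[5] = oaii$i  (last char: 'i')
Last column: ioia$i
Original string S is at sorted index 4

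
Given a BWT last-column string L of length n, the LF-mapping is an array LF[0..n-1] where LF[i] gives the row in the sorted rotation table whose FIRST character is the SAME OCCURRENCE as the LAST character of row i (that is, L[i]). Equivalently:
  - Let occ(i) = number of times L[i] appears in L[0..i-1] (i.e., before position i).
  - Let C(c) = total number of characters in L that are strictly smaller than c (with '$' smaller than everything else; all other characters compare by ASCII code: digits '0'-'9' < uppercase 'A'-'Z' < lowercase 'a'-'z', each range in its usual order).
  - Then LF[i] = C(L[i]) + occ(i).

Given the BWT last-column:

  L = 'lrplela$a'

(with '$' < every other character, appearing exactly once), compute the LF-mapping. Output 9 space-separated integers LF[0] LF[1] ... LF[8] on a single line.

Answer: 4 8 7 5 3 6 1 0 2

Derivation:
Char counts: '$':1, 'a':2, 'e':1, 'l':3, 'p':1, 'r':1
C (first-col start): C('$')=0, C('a')=1, C('e')=3, C('l')=4, C('p')=7, C('r')=8
L[0]='l': occ=0, LF[0]=C('l')+0=4+0=4
L[1]='r': occ=0, LF[1]=C('r')+0=8+0=8
L[2]='p': occ=0, LF[2]=C('p')+0=7+0=7
L[3]='l': occ=1, LF[3]=C('l')+1=4+1=5
L[4]='e': occ=0, LF[4]=C('e')+0=3+0=3
L[5]='l': occ=2, LF[5]=C('l')+2=4+2=6
L[6]='a': occ=0, LF[6]=C('a')+0=1+0=1
L[7]='$': occ=0, LF[7]=C('$')+0=0+0=0
L[8]='a': occ=1, LF[8]=C('a')+1=1+1=2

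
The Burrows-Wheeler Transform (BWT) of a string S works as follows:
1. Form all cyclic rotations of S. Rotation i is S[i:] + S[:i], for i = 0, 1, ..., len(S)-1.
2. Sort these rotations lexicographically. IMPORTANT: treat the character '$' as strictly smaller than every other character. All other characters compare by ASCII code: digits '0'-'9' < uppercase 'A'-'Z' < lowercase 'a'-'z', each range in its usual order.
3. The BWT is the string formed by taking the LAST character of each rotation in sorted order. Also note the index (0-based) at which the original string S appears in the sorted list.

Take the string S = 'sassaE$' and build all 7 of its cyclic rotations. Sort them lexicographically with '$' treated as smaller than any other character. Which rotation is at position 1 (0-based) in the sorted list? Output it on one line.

All 7 rotations (rotation i = S[i:]+S[:i]):
  rot[0] = sassaE$
  rot[1] = assaE$s
  rot[2] = ssaE$sa
  rot[3] = saE$sas
  rot[4] = aE$sass
  rot[5] = E$sassa
  rot[6] = $sassaE
Sorted (with $ < everything):
  sorted[0] = $sassaE
  sorted[1] = E$sassa
  sorted[2] = aE$sass
  sorted[3] = assaE$s
  sorted[4] = saE$sas
  sorted[5] = sassaE$
  sorted[6] = ssaE$sa
sorted[1] = E$sassa

Answer: E$sassa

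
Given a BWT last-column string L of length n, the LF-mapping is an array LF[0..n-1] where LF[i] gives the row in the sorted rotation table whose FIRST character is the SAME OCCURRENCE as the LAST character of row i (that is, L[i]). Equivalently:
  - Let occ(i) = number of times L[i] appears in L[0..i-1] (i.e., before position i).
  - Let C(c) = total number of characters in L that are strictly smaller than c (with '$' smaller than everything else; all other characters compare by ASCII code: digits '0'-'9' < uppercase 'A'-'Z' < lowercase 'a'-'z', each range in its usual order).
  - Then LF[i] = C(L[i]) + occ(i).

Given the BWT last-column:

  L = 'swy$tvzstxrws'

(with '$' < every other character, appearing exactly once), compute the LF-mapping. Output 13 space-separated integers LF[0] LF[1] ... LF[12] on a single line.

Char counts: '$':1, 'r':1, 's':3, 't':2, 'v':1, 'w':2, 'x':1, 'y':1, 'z':1
C (first-col start): C('$')=0, C('r')=1, C('s')=2, C('t')=5, C('v')=7, C('w')=8, C('x')=10, C('y')=11, C('z')=12
L[0]='s': occ=0, LF[0]=C('s')+0=2+0=2
L[1]='w': occ=0, LF[1]=C('w')+0=8+0=8
L[2]='y': occ=0, LF[2]=C('y')+0=11+0=11
L[3]='$': occ=0, LF[3]=C('$')+0=0+0=0
L[4]='t': occ=0, LF[4]=C('t')+0=5+0=5
L[5]='v': occ=0, LF[5]=C('v')+0=7+0=7
L[6]='z': occ=0, LF[6]=C('z')+0=12+0=12
L[7]='s': occ=1, LF[7]=C('s')+1=2+1=3
L[8]='t': occ=1, LF[8]=C('t')+1=5+1=6
L[9]='x': occ=0, LF[9]=C('x')+0=10+0=10
L[10]='r': occ=0, LF[10]=C('r')+0=1+0=1
L[11]='w': occ=1, LF[11]=C('w')+1=8+1=9
L[12]='s': occ=2, LF[12]=C('s')+2=2+2=4

Answer: 2 8 11 0 5 7 12 3 6 10 1 9 4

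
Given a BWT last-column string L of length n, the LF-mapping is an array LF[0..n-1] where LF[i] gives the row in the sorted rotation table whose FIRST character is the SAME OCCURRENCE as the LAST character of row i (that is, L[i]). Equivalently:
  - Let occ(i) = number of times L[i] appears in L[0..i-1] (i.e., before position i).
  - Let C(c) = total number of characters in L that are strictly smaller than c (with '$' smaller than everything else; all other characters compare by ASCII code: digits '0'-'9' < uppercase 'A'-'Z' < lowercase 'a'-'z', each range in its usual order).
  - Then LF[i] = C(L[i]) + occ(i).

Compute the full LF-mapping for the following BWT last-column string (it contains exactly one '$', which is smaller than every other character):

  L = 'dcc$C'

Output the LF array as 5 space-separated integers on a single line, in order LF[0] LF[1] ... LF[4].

Char counts: '$':1, 'C':1, 'c':2, 'd':1
C (first-col start): C('$')=0, C('C')=1, C('c')=2, C('d')=4
L[0]='d': occ=0, LF[0]=C('d')+0=4+0=4
L[1]='c': occ=0, LF[1]=C('c')+0=2+0=2
L[2]='c': occ=1, LF[2]=C('c')+1=2+1=3
L[3]='$': occ=0, LF[3]=C('$')+0=0+0=0
L[4]='C': occ=0, LF[4]=C('C')+0=1+0=1

Answer: 4 2 3 0 1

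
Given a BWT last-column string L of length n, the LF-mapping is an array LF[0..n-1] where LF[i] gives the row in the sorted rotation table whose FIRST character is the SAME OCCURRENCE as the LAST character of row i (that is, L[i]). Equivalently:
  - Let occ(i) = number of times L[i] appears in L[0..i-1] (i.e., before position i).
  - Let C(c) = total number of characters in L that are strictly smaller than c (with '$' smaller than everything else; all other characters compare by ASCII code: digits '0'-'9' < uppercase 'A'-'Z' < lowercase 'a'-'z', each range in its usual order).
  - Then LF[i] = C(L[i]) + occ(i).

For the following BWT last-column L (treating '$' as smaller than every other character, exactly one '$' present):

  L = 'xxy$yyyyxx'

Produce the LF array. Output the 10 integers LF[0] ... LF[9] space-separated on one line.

Answer: 1 2 5 0 6 7 8 9 3 4

Derivation:
Char counts: '$':1, 'x':4, 'y':5
C (first-col start): C('$')=0, C('x')=1, C('y')=5
L[0]='x': occ=0, LF[0]=C('x')+0=1+0=1
L[1]='x': occ=1, LF[1]=C('x')+1=1+1=2
L[2]='y': occ=0, LF[2]=C('y')+0=5+0=5
L[3]='$': occ=0, LF[3]=C('$')+0=0+0=0
L[4]='y': occ=1, LF[4]=C('y')+1=5+1=6
L[5]='y': occ=2, LF[5]=C('y')+2=5+2=7
L[6]='y': occ=3, LF[6]=C('y')+3=5+3=8
L[7]='y': occ=4, LF[7]=C('y')+4=5+4=9
L[8]='x': occ=2, LF[8]=C('x')+2=1+2=3
L[9]='x': occ=3, LF[9]=C('x')+3=1+3=4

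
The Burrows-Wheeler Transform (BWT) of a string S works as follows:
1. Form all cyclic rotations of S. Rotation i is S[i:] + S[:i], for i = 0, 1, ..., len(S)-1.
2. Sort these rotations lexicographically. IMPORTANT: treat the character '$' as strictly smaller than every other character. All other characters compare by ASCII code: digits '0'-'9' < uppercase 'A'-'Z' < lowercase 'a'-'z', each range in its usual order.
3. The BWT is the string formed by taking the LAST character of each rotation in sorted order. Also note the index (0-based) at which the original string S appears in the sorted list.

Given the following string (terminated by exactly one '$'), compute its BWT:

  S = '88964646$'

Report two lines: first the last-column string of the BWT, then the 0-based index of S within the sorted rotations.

All 9 rotations (rotation i = S[i:]+S[:i]):
  rot[0] = 88964646$
  rot[1] = 8964646$8
  rot[2] = 964646$88
  rot[3] = 64646$889
  rot[4] = 4646$8896
  rot[5] = 646$88964
  rot[6] = 46$889646
  rot[7] = 6$8896464
  rot[8] = $88964646
Sorted (with $ < everything):
  sorted[0] = $88964646  (last char: '6')
  sorted[1] = 46$889646  (last char: '6')
  sorted[2] = 4646$8896  (last char: '6')
  sorted[3] = 6$8896464  (last char: '4')
  sorted[4] = 646$88964  (last char: '4')
  sorted[5] = 64646$889  (last char: '9')
  sorted[6] = 88964646$  (last char: '$')
  sorted[7] = 8964646$8  (last char: '8')
  sorted[8] = 964646$88  (last char: '8')
Last column: 666449$88
Original string S is at sorted index 6

Answer: 666449$88
6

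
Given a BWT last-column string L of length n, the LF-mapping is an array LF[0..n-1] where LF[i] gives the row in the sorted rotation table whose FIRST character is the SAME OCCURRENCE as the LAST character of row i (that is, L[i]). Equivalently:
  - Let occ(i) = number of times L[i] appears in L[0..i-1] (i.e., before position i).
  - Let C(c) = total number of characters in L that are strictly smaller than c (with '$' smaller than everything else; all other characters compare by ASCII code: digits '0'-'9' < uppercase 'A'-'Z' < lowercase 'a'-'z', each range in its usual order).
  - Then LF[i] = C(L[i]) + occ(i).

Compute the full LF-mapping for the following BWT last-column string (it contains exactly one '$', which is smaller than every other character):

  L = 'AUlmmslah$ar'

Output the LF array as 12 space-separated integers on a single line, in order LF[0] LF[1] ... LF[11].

Char counts: '$':1, 'A':1, 'U':1, 'a':2, 'h':1, 'l':2, 'm':2, 'r':1, 's':1
C (first-col start): C('$')=0, C('A')=1, C('U')=2, C('a')=3, C('h')=5, C('l')=6, C('m')=8, C('r')=10, C('s')=11
L[0]='A': occ=0, LF[0]=C('A')+0=1+0=1
L[1]='U': occ=0, LF[1]=C('U')+0=2+0=2
L[2]='l': occ=0, LF[2]=C('l')+0=6+0=6
L[3]='m': occ=0, LF[3]=C('m')+0=8+0=8
L[4]='m': occ=1, LF[4]=C('m')+1=8+1=9
L[5]='s': occ=0, LF[5]=C('s')+0=11+0=11
L[6]='l': occ=1, LF[6]=C('l')+1=6+1=7
L[7]='a': occ=0, LF[7]=C('a')+0=3+0=3
L[8]='h': occ=0, LF[8]=C('h')+0=5+0=5
L[9]='$': occ=0, LF[9]=C('$')+0=0+0=0
L[10]='a': occ=1, LF[10]=C('a')+1=3+1=4
L[11]='r': occ=0, LF[11]=C('r')+0=10+0=10

Answer: 1 2 6 8 9 11 7 3 5 0 4 10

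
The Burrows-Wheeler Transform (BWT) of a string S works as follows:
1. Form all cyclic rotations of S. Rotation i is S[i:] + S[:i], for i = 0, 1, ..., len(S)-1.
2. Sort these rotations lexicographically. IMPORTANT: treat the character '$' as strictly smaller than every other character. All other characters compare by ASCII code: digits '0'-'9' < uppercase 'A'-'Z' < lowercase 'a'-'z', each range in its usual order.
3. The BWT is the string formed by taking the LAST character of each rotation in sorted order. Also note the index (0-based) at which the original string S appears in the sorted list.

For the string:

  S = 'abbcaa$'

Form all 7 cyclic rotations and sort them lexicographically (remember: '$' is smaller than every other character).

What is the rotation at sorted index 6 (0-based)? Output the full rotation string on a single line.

Answer: caa$abb

Derivation:
All 7 rotations (rotation i = S[i:]+S[:i]):
  rot[0] = abbcaa$
  rot[1] = bbcaa$a
  rot[2] = bcaa$ab
  rot[3] = caa$abb
  rot[4] = aa$abbc
  rot[5] = a$abbca
  rot[6] = $abbcaa
Sorted (with $ < everything):
  sorted[0] = $abbcaa
  sorted[1] = a$abbca
  sorted[2] = aa$abbc
  sorted[3] = abbcaa$
  sorted[4] = bbcaa$a
  sorted[5] = bcaa$ab
  sorted[6] = caa$abb
sorted[6] = caa$abb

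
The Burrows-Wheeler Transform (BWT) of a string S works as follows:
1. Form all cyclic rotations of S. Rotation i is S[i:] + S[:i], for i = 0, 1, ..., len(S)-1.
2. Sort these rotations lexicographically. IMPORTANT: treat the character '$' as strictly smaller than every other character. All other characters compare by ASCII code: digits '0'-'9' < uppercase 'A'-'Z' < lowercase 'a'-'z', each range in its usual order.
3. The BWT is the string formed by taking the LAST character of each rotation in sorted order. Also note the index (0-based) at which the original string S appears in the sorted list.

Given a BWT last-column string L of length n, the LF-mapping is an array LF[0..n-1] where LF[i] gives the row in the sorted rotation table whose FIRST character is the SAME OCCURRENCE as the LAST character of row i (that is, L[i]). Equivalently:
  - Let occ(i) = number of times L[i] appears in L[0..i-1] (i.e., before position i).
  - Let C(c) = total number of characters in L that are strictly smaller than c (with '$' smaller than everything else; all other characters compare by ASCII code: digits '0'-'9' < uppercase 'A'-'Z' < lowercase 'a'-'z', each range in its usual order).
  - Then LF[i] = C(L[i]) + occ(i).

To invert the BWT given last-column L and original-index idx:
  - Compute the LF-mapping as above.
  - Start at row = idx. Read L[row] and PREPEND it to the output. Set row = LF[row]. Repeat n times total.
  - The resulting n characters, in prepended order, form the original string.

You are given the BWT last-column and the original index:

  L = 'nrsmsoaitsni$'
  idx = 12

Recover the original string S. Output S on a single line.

Answer: transmission$

Derivation:
LF mapping: 5 8 9 4 10 7 1 2 12 11 6 3 0
Walk LF starting at row 12, prepending L[row]:
  step 1: row=12, L[12]='$', prepend. Next row=LF[12]=0
  step 2: row=0, L[0]='n', prepend. Next row=LF[0]=5
  step 3: row=5, L[5]='o', prepend. Next row=LF[5]=7
  step 4: row=7, L[7]='i', prepend. Next row=LF[7]=2
  step 5: row=2, L[2]='s', prepend. Next row=LF[2]=9
  step 6: row=9, L[9]='s', prepend. Next row=LF[9]=11
  step 7: row=11, L[11]='i', prepend. Next row=LF[11]=3
  step 8: row=3, L[3]='m', prepend. Next row=LF[3]=4
  step 9: row=4, L[4]='s', prepend. Next row=LF[4]=10
  step 10: row=10, L[10]='n', prepend. Next row=LF[10]=6
  step 11: row=6, L[6]='a', prepend. Next row=LF[6]=1
  step 12: row=1, L[1]='r', prepend. Next row=LF[1]=8
  step 13: row=8, L[8]='t', prepend. Next row=LF[8]=12
Reversed output: transmission$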